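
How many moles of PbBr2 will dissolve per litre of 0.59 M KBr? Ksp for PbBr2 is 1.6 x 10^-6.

4.6 x 10^-6 M

PbBr2(s) <=> Pb^2+ + 2 Br^-
Ksp = [Pb^2+][Br^-]^2
If s mol/L dissolves here, [Pb^2+] = s, [Br^-] = 0.59 + 2s ≈ 0.59 (Ksp is small, so little additional dissolves).
Ksp ≈ s × (0.59)^2
s = 4.6 × 10^-6 M
Check: 2s = 9.2 × 10^-6 ≪ 0.59, so the approximation is valid.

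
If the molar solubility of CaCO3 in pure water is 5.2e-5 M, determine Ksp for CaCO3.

CaCO3(s) ⇌ Ca^2+(aq) + CO3^2-(aq)
For each mole of CaCO3 that dissolves: [Ca^2+] = s, [CO3^2-] = s.
Ksp = [Ca^2+][CO3^2-]
Ksp = (s)(s) = s^2
With s = 5.2 × 10^-5: Ksp = 2.7 × 10^-9

Ksp = 2.7 x 10^-9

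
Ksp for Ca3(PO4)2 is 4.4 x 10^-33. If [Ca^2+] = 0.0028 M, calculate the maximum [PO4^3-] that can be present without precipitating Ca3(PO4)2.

4.5 × 10^-13 M

Ca3(PO4)2(s) ⇌ 3 Ca^2+(aq) + 2 PO4^3-(aq)
Ksp = [Ca^2+]^3[PO4^3-]^2
Precipitation begins when Q = Ksp. With [Ca^2+] = 0.0028 M:
4.4 x 10^-33 = (0.0028)^3 × [PO4^3-]^2
[PO4^3-] = (4.4 x 10^-33 / 2.20 × 10^-8)^(1/2) = 4.5 × 10^-13 M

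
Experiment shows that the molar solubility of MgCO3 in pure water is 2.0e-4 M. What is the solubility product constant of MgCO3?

MgCO3(s) <=> Mg^2+(aq) + CO3^2-(aq)
With molar solubility s: [Mg^2+] = s, [CO3^2-] = s.
Ksp = [Mg^2+][CO3^2-]
Ksp = s^2
With s = 2.0 × 10^-4: Ksp = 4.0 x 10^-8

4.0 x 10^-8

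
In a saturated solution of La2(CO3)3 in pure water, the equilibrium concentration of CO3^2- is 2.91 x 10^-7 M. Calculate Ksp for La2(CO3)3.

Ksp = 9.27 x 10^-34

La2(CO3)3(s) ⇌ 2 La^3+ + 3 CO3^2-
Stoichiometry gives [La^3+] = (2/3)[CO3^2-] = 1.940 × 10^-7 M.
Ksp = [La^3+]^2[CO3^2-]^3
Ksp = (1.940 × 10^-7)^2 × (2.91 x 10^-7)^3 = 9.27 × 10^-34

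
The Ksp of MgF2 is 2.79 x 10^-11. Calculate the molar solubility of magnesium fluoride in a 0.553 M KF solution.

MgF2(s) ⇌ Mg^2+(aq) + 2 F^-(aq)
Ksp = [Mg^2+][F^-]^2
Let s be the molar solubility in this solution. [Mg^2+] = s, [F^-] = 0.553 + 2s ≈ 0.553 (common-ion effect: F^- is already 0.553 M).
Ksp ≈ s × (0.553)^2
s = 9.12 x 10^-11 M
Check: 2s = 1.8 × 10^-10 ≪ 0.553, so the approximation is valid.

s = 9.12 x 10^-11 M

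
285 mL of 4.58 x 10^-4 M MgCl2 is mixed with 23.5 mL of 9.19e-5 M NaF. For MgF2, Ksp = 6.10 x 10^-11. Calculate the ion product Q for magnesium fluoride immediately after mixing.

2.07 x 10^-14

Total volume = 285 + 23.5 = 308.5 mL.
[Mg^2+] = 4.58 × 10^-4 × (285/308.5) = 4.231 x 10^-4 M
[F^-] = 9.19 × 10^-5 × (23.5/308.5) = 7.000 x 10^-6 M
MgF2(s) ⇌ Mg^2+(aq) + 2 F^-(aq), so Q = [Mg^2+][F^-]^2
Q = (4.231 × 10^-4)(7.000 x 10^-6)^2 = 2.07 × 10^-14
Q < Ksp, so no precipitate of MgF2 forms.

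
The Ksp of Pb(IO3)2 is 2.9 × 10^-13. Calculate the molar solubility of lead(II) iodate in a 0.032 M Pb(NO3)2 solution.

Pb(IO3)2(s) <=> Pb^2+ + 2 IO3^-
Ksp = [Pb^2+][IO3^-]^2
Let s be the molar solubility in this solution. [Pb^2+] = 0.032 + s ≈ 0.032, [IO3^-] = 2s (Ksp is small, so little additional dissolves).
Ksp ≈ 0.032 × (2s)^2
s = 1.5 × 10^-6 M
Check: s = 1.5 x 10^-6 ≪ 0.032, so the approximation is valid.

s ≈ 1.5 x 10^-6 M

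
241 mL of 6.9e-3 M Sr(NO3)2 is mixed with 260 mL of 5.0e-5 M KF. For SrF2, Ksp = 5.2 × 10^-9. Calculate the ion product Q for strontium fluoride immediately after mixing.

Total volume = 241 + 260 = 501 mL.
[Sr^2+] = 6.9 × 10^-3 × (241/501) = 3.32 × 10^-3 M
[F^-] = 5.0 × 10^-5 × (260/501) = 2.59 × 10^-5 M
SrF2(s) ⇌ Sr^2+(aq) + 2 F^-(aq), so Q = [Sr^2+][F^-]^2
Q = (3.32 × 10^-3)(2.59 × 10^-5)^2 = 2.2 × 10^-12
Q < Ksp, so no precipitate of SrF2 forms.

Q = 2.2e-12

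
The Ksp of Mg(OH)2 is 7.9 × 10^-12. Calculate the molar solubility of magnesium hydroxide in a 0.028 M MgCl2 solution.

8.4e-6 M

Mg(OH)2(s) <=> Mg^2+ + 2 OH^-
Ksp = [Mg^2+][OH^-]^2
Let s = moles of Mg(OH)2 that dissolve per litre. [Mg^2+] = 0.028 + s ≈ 0.028, [OH^-] = 2s (Ksp is small, so little additional dissolves).
Ksp ≈ 0.028 × (2s)^2
s = 8.4 × 10^-6 M
Check: s = 8.4 × 10^-6 ≪ 0.028, so the approximation is valid.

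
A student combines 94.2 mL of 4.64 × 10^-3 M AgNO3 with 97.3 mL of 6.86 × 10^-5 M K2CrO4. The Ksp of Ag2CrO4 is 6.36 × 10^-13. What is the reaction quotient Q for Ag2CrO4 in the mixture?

Q ≈ 1.82 × 10^-10

Total volume = 94.2 + 97.3 = 191.5 mL.
[Ag^+] = 4.64 × 10^-3 × (94.2/191.5) = 2.282 × 10^-3 M
[CrO4^2-] = 6.86 × 10^-5 × (97.3/191.5) = 3.486 x 10^-5 M
Ag2CrO4(s) <=> 2 Ag^+(aq) + CrO4^2-(aq), so Q = [Ag^+]^2[CrO4^2-]
Q = (2.282 × 10^-3)^2(3.486 × 10^-5) = 1.82 x 10^-10
Q > Ksp, so Ag2CrO4 will precipitate.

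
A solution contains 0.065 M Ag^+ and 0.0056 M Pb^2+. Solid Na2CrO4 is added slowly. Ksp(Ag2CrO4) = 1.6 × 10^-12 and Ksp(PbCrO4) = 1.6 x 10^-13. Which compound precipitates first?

Precipitation of each salt starts when its ion product equals its Ksp.
For Ag2CrO4: 1.6 × 10^-12 = (0.065)^2 × [CrO4^2-]  ⇒  [CrO4^2-] = 3.8 × 10^-10 M.
For PbCrO4: 1.6 x 10^-13 = 0.0056 × [CrO4^2-]  ⇒  [CrO4^2-] = 2.9 x 10^-11 M.
The salt with the lower threshold [CrO4^2-] precipitates first: PbCrO4.

PbCrO4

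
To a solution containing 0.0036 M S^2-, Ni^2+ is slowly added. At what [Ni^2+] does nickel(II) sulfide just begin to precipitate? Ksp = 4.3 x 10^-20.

NiS(s) <=> Ni^2+ + S^2-
Ksp = [Ni^2+][S^2-]
Precipitation begins when Q = Ksp. With [S^2-] = 0.0036 M:
4.3 x 10^-20 = (0.0036) × [Ni^2+]
[Ni^2+] = (4.3 x 10^-20 / 3.6 x 10^-3) = 1.2 × 10^-17 M

[Ni^2+] ≈ 1.2e-17 M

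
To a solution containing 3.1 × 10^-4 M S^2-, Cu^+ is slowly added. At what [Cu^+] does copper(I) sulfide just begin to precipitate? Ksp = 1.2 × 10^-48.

6.2e-23 M

Cu2S(s) <=> 2 Cu^+ + S^2-
Ksp = [Cu^+]^2[S^2-]
Precipitation begins when Q = Ksp. With [S^2-] = 3.1 × 10^-4 M:
1.2 × 10^-48 = (3.1 × 10^-4) × [Cu^+]^2
[Cu^+] = (1.2 × 10^-48 / 3.1 × 10^-4)^(1/2) = 6.2 x 10^-23 M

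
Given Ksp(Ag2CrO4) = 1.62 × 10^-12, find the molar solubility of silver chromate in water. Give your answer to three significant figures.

s = 7.40 x 10^-5 M

Ag2CrO4(s) ⇌ 2 Ag^+ + CrO4^2-
Ksp = [Ag^+]^2[CrO4^2-]
If s mol/L of Ag2CrO4 dissolves, [Ag^+] = 2s and [CrO4^2-] = s.
So Ksp = (2s)^2 × s = 4s^3
s^3 = 1.62 × 10^-12 / 4, so s = 7.40 × 10^-5 M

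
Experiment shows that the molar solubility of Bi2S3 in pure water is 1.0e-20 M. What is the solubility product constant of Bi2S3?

Bi2S3(s) <=> 2 Bi^3+ + 3 S^2-
With molar solubility s: [Bi^3+] = 2s, [S^2-] = 3s.
Ksp = [Bi^3+]^2[S^2-]^3
So Ksp = (2s)^2 × (3s)^3 = 108s^5
With s = 1.0 × 10^-20: Ksp = 1.1 × 10^-98

Ksp = 1.1 × 10^-98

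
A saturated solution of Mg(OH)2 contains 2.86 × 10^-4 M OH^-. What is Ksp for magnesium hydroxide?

Ksp ≈ 1.17 × 10^-11

Mg(OH)2(s) ⇌ Mg^2+ + 2 OH^-
Stoichiometry gives [Mg^2+] = (1/2)[OH^-] = 1.430 × 10^-4 M.
Ksp = [Mg^2+][OH^-]^2
Ksp = 1.430 × 10^-4 × (2.86 × 10^-4)^2 = 1.17 x 10^-11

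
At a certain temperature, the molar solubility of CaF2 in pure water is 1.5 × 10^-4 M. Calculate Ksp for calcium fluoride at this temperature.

CaF2(s) ⇌ Ca^2+(aq) + 2 F^-(aq)
If s mol/L of CaF2 dissolves, [Ca^2+] = s and [F^-] = 2s.
Ksp = [Ca^2+][F^-]^2
So Ksp = s × (2s)^2 = 4s^3
Ksp = 4 × (1.5 x 10^-4)^3 = 1.4 × 10^-11

Ksp ≈ 1.4 × 10^-11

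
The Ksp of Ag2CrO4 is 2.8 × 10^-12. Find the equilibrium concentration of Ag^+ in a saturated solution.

1.8e-4 M

Ag2CrO4(s) ⇌ 2 Ag^+(aq) + CrO4^2-(aq)
Ksp = [Ag^+]^2[CrO4^2-]
If s mol/L of Ag2CrO4 dissolves, [Ag^+] = 2s and [CrO4^2-] = s.
So Ksp = (2s)^2 × s = 4s^3
s^3 = 2.8 × 10^-12 / 4, so s = 8.88 x 10^-5 M
[Ag^+] = 2s = 1.8 x 10^-4 M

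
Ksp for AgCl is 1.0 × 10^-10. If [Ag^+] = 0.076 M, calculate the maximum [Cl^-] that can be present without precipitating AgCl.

AgCl(s) ⇌ Ag^+(aq) + Cl^-(aq)
Ksp = [Ag^+][Cl^-]
Precipitation begins when Q = Ksp. With [Ag^+] = 0.076 M:
1.0 × 10^-10 = (0.076) × [Cl^-]
[Cl^-] = (1.0 × 10^-10 / 7.6 × 10^-2) = 1.3 × 10^-9 M

[Cl^-] = 1.3 × 10^-9 M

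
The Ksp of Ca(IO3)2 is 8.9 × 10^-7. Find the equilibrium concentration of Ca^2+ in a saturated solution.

6.1e-3 M

Ca(IO3)2(s) ⇌ Ca^2+(aq) + 2 IO3^-(aq)
Ksp = [Ca^2+][IO3^-]^2
For each mole of Ca(IO3)2 that dissolves: [Ca^2+] = s, [IO3^-] = 2s.
Ksp = s(2s)^2 = 4s^3
Solving, s = (8.9 × 10^-7/4)^(1/3) = 6.06 x 10^-3 M
[Ca^2+] = s = 6.1 × 10^-3 M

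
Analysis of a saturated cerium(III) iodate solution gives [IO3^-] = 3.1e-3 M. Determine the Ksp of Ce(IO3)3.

Ce(IO3)3(s) ⇌ Ce^3+(aq) + 3 IO3^-(aq)
Stoichiometry gives [Ce^3+] = (1/3)[IO3^-] = 1.03 x 10^-3 M.
Ksp = [Ce^3+][IO3^-]^3
Ksp = 1.03 x 10^-3 × (3.1 × 10^-3)^3 = 3.1 × 10^-11

Ksp = 3.1 x 10^-11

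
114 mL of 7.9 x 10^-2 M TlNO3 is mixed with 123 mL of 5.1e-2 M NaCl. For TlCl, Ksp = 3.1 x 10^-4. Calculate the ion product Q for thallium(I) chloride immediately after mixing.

1.0 × 10^-3

Total volume = 114 + 123 = 237 mL.
[Tl^+] = 7.9 × 10^-2 × (114/237) = 3.80 × 10^-2 M
[Cl^-] = 5.1 × 10^-2 × (123/237) = 2.65 × 10^-2 M
TlCl(s) ⇌ Tl^+(aq) + Cl^-(aq), so Q = [Tl^+][Cl^-]
Q = (3.80 x 10^-2)(2.65 × 10^-2) = 1.0 × 10^-3
Q > Ksp, so TlCl will precipitate.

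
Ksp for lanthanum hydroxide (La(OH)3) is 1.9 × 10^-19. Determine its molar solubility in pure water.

La(OH)3(s) ⇌ La^3+ + 3 OH^-
Ksp = [La^3+][OH^-]^3
With molar solubility s: [La^3+] = s, [OH^-] = 3s.
Ksp = s(3s)^3 = 27s^4
s = (1.9 × 10^-19 / 27)^(1/4) = 9.2 x 10^-6 M

9.2e-6 M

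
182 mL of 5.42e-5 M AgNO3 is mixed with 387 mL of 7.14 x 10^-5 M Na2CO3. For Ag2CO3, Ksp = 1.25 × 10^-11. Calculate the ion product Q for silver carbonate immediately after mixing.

Q ≈ 1.46 × 10^-14

Total volume = 182 + 387 = 569 mL.
[Ag^+] = 5.42 × 10^-5 × (182/569) = 1.734 x 10^-5 M
[CO3^2-] = 7.14 × 10^-5 × (387/569) = 4.856 x 10^-5 M
Ag2CO3(s) ⇌ 2 Ag^+ + CO3^2-, so Q = [Ag^+]^2[CO3^2-]
Q = (1.734 × 10^-5)^2(4.856 × 10^-5) = 1.46 × 10^-14
Q < Ksp, so no precipitate of Ag2CO3 forms.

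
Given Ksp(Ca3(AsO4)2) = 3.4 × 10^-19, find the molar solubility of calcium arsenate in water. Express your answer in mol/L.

Ca3(AsO4)2(s) ⇌ 3 Ca^2+ + 2 AsO4^3-
Ksp = [Ca^2+]^3[AsO4^3-]^2
For each mole of Ca3(AsO4)2 that dissolves: [Ca^2+] = 3s, [AsO4^3-] = 2s.
So Ksp = (3s)^3 × (2s)^2 = 108s^5
s = (3.4 × 10^-19 / 108)^(1/5) = 7.9 × 10^-5 M

s ≈ 7.9 × 10^-5 M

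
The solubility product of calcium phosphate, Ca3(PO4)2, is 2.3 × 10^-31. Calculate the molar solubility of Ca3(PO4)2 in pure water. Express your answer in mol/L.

Ca3(PO4)2(s) ⇌ 3 Ca^2+ + 2 PO4^3-
Ksp = [Ca^2+]^3[PO4^3-]^2
Let s = molar solubility. Then [Ca^2+] = 3s and [PO4^3-] = 2s.
Ksp = (3s)^3(2s)^2 = 108s^5
s = (2.3 × 10^-31 / 108)^(1/5) = 2.9 × 10^-7 M

s = 2.9 × 10^-7 M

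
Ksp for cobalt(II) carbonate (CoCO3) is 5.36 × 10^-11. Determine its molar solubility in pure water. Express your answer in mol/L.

7.32 x 10^-6 M

CoCO3(s) ⇌ Co^2+ + CO3^2-
Ksp = [Co^2+][CO3^2-]
Let s = molar solubility. Then [Co^2+] = s and [CO3^2-] = s.
Ksp = s × s = s^2
s = (5.36 × 10^-11)^(1/2) = 7.32 x 10^-6 M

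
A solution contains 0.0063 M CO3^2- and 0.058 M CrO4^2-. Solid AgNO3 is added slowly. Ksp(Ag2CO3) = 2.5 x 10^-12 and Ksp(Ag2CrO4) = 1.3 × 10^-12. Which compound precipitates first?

Each salt begins to precipitate when Q = Ksp, i.e. when [Ag^+] reaches its threshold.
For Ag2CO3: 2.5 x 10^-12 = 0.0063 × [Ag^+]^2  ⇒  [Ag^+] = 2.0 × 10^-5 M.
For Ag2CrO4: 1.3 × 10^-12 = 0.058 × [Ag^+]^2  ⇒  [Ag^+] = 4.7 x 10^-6 M.
The salt with the lower threshold [Ag^+] precipitates first: Ag2CrO4.

Ag2CrO4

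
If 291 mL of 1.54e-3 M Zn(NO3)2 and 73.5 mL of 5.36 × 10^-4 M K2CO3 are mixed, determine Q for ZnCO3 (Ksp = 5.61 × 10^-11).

Total volume = 291 + 73.5 = 364.5 mL.
[Zn^2+] = 1.54 x 10^-3 × (291/364.5) = 1.229 × 10^-3 M
[CO3^2-] = 5.36 x 10^-4 × (73.5/364.5) = 1.081 × 10^-4 M
ZnCO3(s) <=> Zn^2+ + CO3^2-, so Q = [Zn^2+][CO3^2-]
Q = (1.229 × 10^-3)(1.081 × 10^-4) = 1.33 × 10^-7
Q > Ksp, so ZnCO3 will precipitate.

1.33 x 10^-7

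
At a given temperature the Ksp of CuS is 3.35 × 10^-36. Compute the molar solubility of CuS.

s ≈ 1.83 x 10^-18 M

CuS(s) <=> Cu^2+ + S^2-
Ksp = [Cu^2+][S^2-]
Let s = molar solubility. Then [Cu^2+] = s and [S^2-] = s.
Ksp = s^2
s = (3.35 × 10^-36)^(1/2) = 1.83 x 10^-18 M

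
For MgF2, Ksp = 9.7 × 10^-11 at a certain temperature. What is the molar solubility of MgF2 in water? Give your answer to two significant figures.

MgF2(s) ⇌ Mg^2+(aq) + 2 F^-(aq)
Ksp = [Mg^2+][F^-]^2
If s mol/L of MgF2 dissolves, [Mg^2+] = s and [F^-] = 2s.
Ksp = s(2s)^2 = 4s^3
s^3 = 9.7 × 10^-11 / 4, so s = 2.9 x 10^-4 M

s ≈ 2.9 × 10^-4 M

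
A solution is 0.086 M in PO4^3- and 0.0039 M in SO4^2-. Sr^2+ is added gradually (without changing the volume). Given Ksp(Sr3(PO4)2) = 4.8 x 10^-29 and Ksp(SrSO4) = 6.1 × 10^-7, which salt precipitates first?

Precipitation of each salt starts when its ion product equals its Ksp.
For Sr3(PO4)2: 4.8 x 10^-29 = (0.086)^2 × [Sr^2+]^3  ⇒  [Sr^2+] = 1.9 x 10^-9 M.
For SrSO4: 6.1 × 10^-7 = 0.0039 × [Sr^2+]  ⇒  [Sr^2+] = 1.6 × 10^-4 M.
The salt with the lower threshold [Sr^2+] precipitates first: Sr3(PO4)2.

Sr3(PO4)2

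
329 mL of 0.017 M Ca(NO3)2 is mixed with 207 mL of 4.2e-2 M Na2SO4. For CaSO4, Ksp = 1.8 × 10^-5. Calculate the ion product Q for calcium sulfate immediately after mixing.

Q = 1.7 x 10^-4

Total volume = 329 + 207 = 536 mL.
[Ca^2+] = 1.7 × 10^-2 × (329/536) = 1.04 × 10^-2 M
[SO4^2-] = 4.2 × 10^-2 × (207/536) = 1.62 x 10^-2 M
CaSO4(s) ⇌ Ca^2+(aq) + SO4^2-(aq), so Q = [Ca^2+][SO4^2-]
Q = (1.04 × 10^-2)(1.62 x 10^-2) = 1.7 × 10^-4
Q > Ksp, so CaSO4 will precipitate.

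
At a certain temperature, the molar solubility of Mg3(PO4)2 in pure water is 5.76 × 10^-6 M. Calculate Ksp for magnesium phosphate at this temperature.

Ksp ≈ 6.85 x 10^-25

Mg3(PO4)2(s) ⇌ 3 Mg^2+(aq) + 2 PO4^3-(aq)
For each mole of Mg3(PO4)2 that dissolves: [Mg^2+] = 3s, [PO4^3-] = 2s.
Ksp = [Mg^2+]^3[PO4^3-]^2
Ksp = (3s)^3(2s)^2 = 108s^5
Ksp = 108 × (5.76 × 10^-6)^5 = 6.85 × 10^-25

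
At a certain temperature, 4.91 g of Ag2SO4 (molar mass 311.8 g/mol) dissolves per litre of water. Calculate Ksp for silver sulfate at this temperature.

Ksp = 1.56 × 10^-5

Molar solubility s = (4.91 g/L) / (311.8 g/mol) = 1.575 × 10^-2 M.
Ag2SO4(s) <=> 2 Ag^+(aq) + SO4^2-(aq)
With molar solubility s: [Ag^+] = 2s, [SO4^2-] = s.
Ksp = [Ag^+]^2[SO4^2-]
Substituting: Ksp = (2s)^2s = 4s^3
With s = 1.575 x 10^-2: Ksp = 1.56 × 10^-5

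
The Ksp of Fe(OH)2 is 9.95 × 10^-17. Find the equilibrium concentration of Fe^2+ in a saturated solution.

Fe(OH)2(s) <=> Fe^2+ + 2 OH^-
Ksp = [Fe^2+][OH^-]^2
Let s = molar solubility. Then [Fe^2+] = s and [OH^-] = 2s.
Ksp = s(2s)^2 = 4s^3
s^3 = 9.95 × 10^-17 / 4, so s = 2.919 × 10^-6 M
[Fe^2+] = s = 2.92 x 10^-6 M

2.92 × 10^-6 M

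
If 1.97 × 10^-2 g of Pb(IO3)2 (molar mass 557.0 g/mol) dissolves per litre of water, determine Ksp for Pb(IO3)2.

Ksp = 1.77 × 10^-13

Molar solubility s = (1.97 × 10^-2 g/L) / (557.0 g/mol) = 3.537 × 10^-5 M.
Pb(IO3)2(s) ⇌ Pb^2+ + 2 IO3^-
If s mol/L of Pb(IO3)2 dissolves, [Pb^2+] = s and [IO3^-] = 2s.
Ksp = [Pb^2+][IO3^-]^2
Substituting: Ksp = s(2s)^2 = 4s^3
Ksp = 4 × (3.537 × 10^-5)^3 = 1.77 × 10^-13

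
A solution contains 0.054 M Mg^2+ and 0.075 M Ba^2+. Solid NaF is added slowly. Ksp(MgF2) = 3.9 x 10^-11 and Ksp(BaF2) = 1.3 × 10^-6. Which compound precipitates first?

MgF2

Precipitation of each salt starts when its ion product equals its Ksp.
For MgF2: 3.9 x 10^-11 = 0.054 × [F^-]^2  ⇒  [F^-] = 2.7 × 10^-5 M.
For BaF2: 1.3 × 10^-6 = 0.075 × [F^-]^2  ⇒  [F^-] = 4.2 × 10^-3 M.
The salt with the lower threshold [F^-] precipitates first: MgF2.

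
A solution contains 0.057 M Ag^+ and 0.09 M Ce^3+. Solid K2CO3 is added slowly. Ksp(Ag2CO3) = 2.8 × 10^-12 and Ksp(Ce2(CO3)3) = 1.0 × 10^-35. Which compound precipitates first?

Ce2(CO3)3

Each salt begins to precipitate when Q = Ksp, i.e. when [CO3^2-] reaches its threshold.
For Ag2CO3: 2.8 × 10^-12 = (0.057)^2 × [CO3^2-]  ⇒  [CO3^2-] = 8.6 × 10^-10 M.
For Ce2(CO3)3: 1.0 × 10^-35 = (0.09)^2 × [CO3^2-]^3  ⇒  [CO3^2-] = 1.1 × 10^-11 M.
The salt with the lower threshold [CO3^2-] precipitates first: Ce2(CO3)3.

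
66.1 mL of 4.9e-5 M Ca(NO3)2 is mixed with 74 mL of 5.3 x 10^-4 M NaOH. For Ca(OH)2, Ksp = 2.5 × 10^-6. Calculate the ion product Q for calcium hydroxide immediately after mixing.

Total volume = 66.1 + 74 = 140.1 mL.
[Ca^2+] = 4.9 x 10^-5 × (66.1/140.1) = 2.31 × 10^-5 M
[OH^-] = 5.3 × 10^-4 × (74/140.1) = 2.80 × 10^-4 M
Ca(OH)2(s) ⇌ Ca^2+(aq) + 2 OH^-(aq), so Q = [Ca^2+][OH^-]^2
Q = (2.31 × 10^-5)(2.80 x 10^-4)^2 = 1.8 x 10^-12
Q < Ksp, so no precipitate of Ca(OH)2 forms.

Q = 1.8 x 10^-12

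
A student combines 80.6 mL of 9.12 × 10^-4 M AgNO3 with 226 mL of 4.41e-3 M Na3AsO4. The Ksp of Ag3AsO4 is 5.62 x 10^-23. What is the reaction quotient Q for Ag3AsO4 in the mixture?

Total volume = 80.6 + 226 = 306.6 mL.
[Ag^+] = 9.12 × 10^-4 × (80.6/306.6) = 2.397 x 10^-4 M
[AsO4^3-] = 4.41 × 10^-3 × (226/306.6) = 3.251 × 10^-3 M
Ag3AsO4(s) ⇌ 3 Ag^+(aq) + AsO4^3-(aq), so Q = [Ag^+]^3[AsO4^3-]
Q = (2.397 × 10^-4)^3(3.251 × 10^-3) = 4.48 x 10^-14
Q > Ksp, so Ag3AsO4 will precipitate.

Q = 4.48 × 10^-14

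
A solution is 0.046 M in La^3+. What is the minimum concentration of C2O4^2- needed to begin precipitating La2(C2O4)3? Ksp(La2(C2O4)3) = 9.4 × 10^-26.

3.5e-8 M

La2(C2O4)3(s) ⇌ 2 La^3+ + 3 C2O4^2-
Ksp = [La^3+]^2[C2O4^2-]^3
Precipitation begins when Q = Ksp. With [La^3+] = 0.046 M:
9.4 × 10^-26 = (0.046)^2 × [C2O4^2-]^3
[C2O4^2-] = (9.4 × 10^-26 / 2.12 × 10^-3)^(1/3) = 3.5 × 10^-8 M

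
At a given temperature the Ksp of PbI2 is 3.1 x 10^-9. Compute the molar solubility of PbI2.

9.2e-4 M

PbI2(s) ⇌ Pb^2+(aq) + 2 I^-(aq)
Ksp = [Pb^2+][I^-]^2
If s mol/L of PbI2 dissolves, [Pb^2+] = s and [I^-] = 2s.
Substituting: Ksp = s(2s)^2 = 4s^3
s = (3.1 x 10^-9 / 4)^(1/3) = 9.2 x 10^-4 M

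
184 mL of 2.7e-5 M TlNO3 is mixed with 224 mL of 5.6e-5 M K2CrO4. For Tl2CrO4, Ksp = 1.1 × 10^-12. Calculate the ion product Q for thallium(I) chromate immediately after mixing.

Q = 4.6 × 10^-15

Total volume = 184 + 224 = 408 mL.
[Tl^+] = 2.7 × 10^-5 × (184/408) = 1.22 × 10^-5 M
[CrO4^2-] = 5.6 × 10^-5 × (224/408) = 3.07 x 10^-5 M
Tl2CrO4(s) <=> 2 Tl^+(aq) + CrO4^2-(aq), so Q = [Tl^+]^2[CrO4^2-]
Q = (1.22 × 10^-5)^2(3.07 × 10^-5) = 4.6 x 10^-15
Q < Ksp, so no precipitate of Tl2CrO4 forms.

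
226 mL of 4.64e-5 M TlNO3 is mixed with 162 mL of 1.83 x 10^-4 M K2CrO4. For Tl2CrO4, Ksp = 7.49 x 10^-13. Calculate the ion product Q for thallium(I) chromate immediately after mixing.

Total volume = 226 + 162 = 388 mL.
[Tl^+] = 4.64 × 10^-5 × (226/388) = 2.703 × 10^-5 M
[CrO4^2-] = 1.83 × 10^-4 × (162/388) = 7.641 × 10^-5 M
Tl2CrO4(s) ⇌ 2 Tl^+(aq) + CrO4^2-(aq), so Q = [Tl^+]^2[CrO4^2-]
Q = (2.703 × 10^-5)^2(7.641 x 10^-5) = 5.58 × 10^-14
Q < Ksp, so no precipitate of Tl2CrO4 forms.

Q ≈ 5.58 × 10^-14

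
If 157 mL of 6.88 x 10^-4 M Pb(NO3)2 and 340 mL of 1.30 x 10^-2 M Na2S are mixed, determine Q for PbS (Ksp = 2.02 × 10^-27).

Total volume = 157 + 340 = 497 mL.
[Pb^2+] = 6.88 x 10^-4 × (157/497) = 2.173 × 10^-4 M
[S^2-] = 1.30 × 10^-2 × (340/497) = 8.893 x 10^-3 M
PbS(s) ⇌ Pb^2+(aq) + S^2-(aq), so Q = [Pb^2+][S^2-]
Q = (2.173 × 10^-4)(8.893 × 10^-3) = 1.93 × 10^-6
Q > Ksp, so PbS will precipitate.

Q ≈ 1.93e-6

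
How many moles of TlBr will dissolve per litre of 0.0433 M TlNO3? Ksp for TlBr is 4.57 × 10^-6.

s ≈ 1.06 × 10^-4 M

TlBr(s) ⇌ Tl^+(aq) + Br^-(aq)
Ksp = [Tl^+][Br^-]
Let s = moles of TlBr that dissolve per litre. [Tl^+] = 0.0433 + s ≈ 0.0433, [Br^-] = s (since Tl^+ from TlNO3 dominates).
Ksp ≈ 0.0433 × s
s = 1.06 × 10^-4 M
Check: s = 1.1 × 10^-4 ≪ 0.0433, so the approximation is valid.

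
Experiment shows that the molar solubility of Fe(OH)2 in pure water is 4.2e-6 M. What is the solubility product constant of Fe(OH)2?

Ksp ≈ 3.0e-16

Fe(OH)2(s) ⇌ Fe^2+ + 2 OH^-
For each mole of Fe(OH)2 that dissolves: [Fe^2+] = s, [OH^-] = 2s.
Ksp = [Fe^2+][OH^-]^2
So Ksp = s × (2s)^2 = 4s^3
Ksp = 4 × (4.2 × 10^-6)^3 = 3.0 × 10^-16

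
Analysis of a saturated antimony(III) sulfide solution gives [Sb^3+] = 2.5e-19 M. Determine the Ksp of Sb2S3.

Sb2S3(s) ⇌ 2 Sb^3+(aq) + 3 S^2-(aq)
Stoichiometry gives [S^2-] = (3/2)[Sb^3+] = 3.75 × 10^-19 M.
Ksp = [Sb^3+]^2[S^2-]^3
Ksp = (2.5 × 10^-19)^2 × (3.75 × 10^-19)^3 = 3.3 x 10^-93

Ksp = 3.3 × 10^-93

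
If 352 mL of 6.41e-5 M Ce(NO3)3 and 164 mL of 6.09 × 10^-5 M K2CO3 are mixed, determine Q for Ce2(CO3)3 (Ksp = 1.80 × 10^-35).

1.39 x 10^-23

Total volume = 352 + 164 = 516 mL.
[Ce^3+] = 6.41 × 10^-5 × (352/516) = 4.373 × 10^-5 M
[CO3^2-] = 6.09 × 10^-5 × (164/516) = 1.936 × 10^-5 M
Ce2(CO3)3(s) ⇌ 2 Ce^3+ + 3 CO3^2-, so Q = [Ce^3+]^2[CO3^2-]^3
Q = (4.373 × 10^-5)^2(1.936 × 10^-5)^3 = 1.39 × 10^-23
Q > Ksp, so Ce2(CO3)3 will precipitate.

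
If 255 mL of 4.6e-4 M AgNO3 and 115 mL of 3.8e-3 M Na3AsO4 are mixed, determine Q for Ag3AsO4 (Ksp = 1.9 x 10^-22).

Total volume = 255 + 115 = 370 mL.
[Ag^+] = 4.6 × 10^-4 × (255/370) = 3.17 x 10^-4 M
[AsO4^3-] = 3.8 x 10^-3 × (115/370) = 1.18 × 10^-3 M
Ag3AsO4(s) ⇌ 3 Ag^+(aq) + AsO4^3-(aq), so Q = [Ag^+]^3[AsO4^3-]
Q = (3.17 × 10^-4)^3(1.18 × 10^-3) = 3.8 × 10^-14
Q > Ksp, so Ag3AsO4 will precipitate.

3.8 x 10^-14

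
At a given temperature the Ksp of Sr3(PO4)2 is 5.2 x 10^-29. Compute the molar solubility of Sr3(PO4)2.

8.6e-7 M

Sr3(PO4)2(s) ⇌ 3 Sr^2+(aq) + 2 PO4^3-(aq)
Ksp = [Sr^2+]^3[PO4^3-]^2
Let s = molar solubility. Then [Sr^2+] = 3s and [PO4^3-] = 2s.
Ksp = (3s)^3(2s)^2 = 108s^5
Solving, s = (5.2 x 10^-29/108)^(1/5) = 8.6 × 10^-7 M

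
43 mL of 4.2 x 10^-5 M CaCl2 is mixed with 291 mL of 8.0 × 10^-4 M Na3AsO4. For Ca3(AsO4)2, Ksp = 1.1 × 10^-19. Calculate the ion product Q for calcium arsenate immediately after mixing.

Q ≈ 7.7 x 10^-23

Total volume = 43 + 291 = 334 mL.
[Ca^2+] = 4.2 × 10^-5 × (43/334) = 5.41 × 10^-6 M
[AsO4^3-] = 8.0 x 10^-4 × (291/334) = 6.97 × 10^-4 M
Ca3(AsO4)2(s) ⇌ 3 Ca^2+ + 2 AsO4^3-, so Q = [Ca^2+]^3[AsO4^3-]^2
Q = (5.41 × 10^-6)^3(6.97 x 10^-4)^2 = 7.7 x 10^-23
Q < Ksp, so no precipitate of Ca3(AsO4)2 forms.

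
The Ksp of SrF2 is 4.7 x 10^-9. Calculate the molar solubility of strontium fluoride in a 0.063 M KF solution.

SrF2(s) ⇌ Sr^2+(aq) + 2 F^-(aq)
Ksp = [Sr^2+][F^-]^2
If s mol/L dissolves here, [Sr^2+] = s, [F^-] = 0.063 + 2s ≈ 0.063 (common-ion effect: F^- is already 0.063 M).
Ksp ≈ s × (0.063)^2
s = 1.2 × 10^-6 M
Check: 2s = 2.4 x 10^-6 ≪ 0.063, so the approximation is valid.

1.2e-6 M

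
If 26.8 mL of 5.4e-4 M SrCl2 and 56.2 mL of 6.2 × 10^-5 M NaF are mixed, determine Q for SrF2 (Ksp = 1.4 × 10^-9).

Q = 3.1 × 10^-13

Total volume = 26.8 + 56.2 = 83 mL.
[Sr^2+] = 5.4 x 10^-4 × (26.8/83) = 1.74 × 10^-4 M
[F^-] = 6.2 × 10^-5 × (56.2/83) = 4.20 × 10^-5 M
SrF2(s) <=> Sr^2+ + 2 F^-, so Q = [Sr^2+][F^-]^2
Q = (1.74 × 10^-4)(4.20 × 10^-5)^2 = 3.1 × 10^-13
Q < Ksp, so no precipitate of SrF2 forms.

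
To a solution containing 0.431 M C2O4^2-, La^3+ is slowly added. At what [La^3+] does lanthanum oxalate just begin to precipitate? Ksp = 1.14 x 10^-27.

[La^3+] = 1.19 × 10^-13 M

La2(C2O4)3(s) <=> 2 La^3+(aq) + 3 C2O4^2-(aq)
Ksp = [La^3+]^2[C2O4^2-]^3
Precipitation begins when Q = Ksp. With [C2O4^2-] = 0.431 M:
1.14 x 10^-27 = (0.431)^3 × [La^3+]^2
[La^3+] = (1.14 x 10^-27 / 8.006 × 10^-2)^(1/2) = 1.19 x 10^-13 M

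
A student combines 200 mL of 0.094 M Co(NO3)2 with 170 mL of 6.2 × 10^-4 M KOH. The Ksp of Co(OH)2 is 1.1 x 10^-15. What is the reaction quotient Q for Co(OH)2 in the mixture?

4.1 x 10^-9

Total volume = 200 + 170 = 370 mL.
[Co^2+] = 9.4 x 10^-2 × (200/370) = 5.08 x 10^-2 M
[OH^-] = 6.2 x 10^-4 × (170/370) = 2.85 × 10^-4 M
Co(OH)2(s) ⇌ Co^2+ + 2 OH^-, so Q = [Co^2+][OH^-]^2
Q = (5.08 × 10^-2)(2.85 × 10^-4)^2 = 4.1 × 10^-9
Q > Ksp, so Co(OH)2 will precipitate.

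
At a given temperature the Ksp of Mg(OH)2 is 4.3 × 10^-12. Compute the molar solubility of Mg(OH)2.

Mg(OH)2(s) ⇌ Mg^2+ + 2 OH^-
Ksp = [Mg^2+][OH^-]^2
Let s = molar solubility. Then [Mg^2+] = s and [OH^-] = 2s.
Ksp = s(2s)^2 = 4s^3
Solving, s = (4.3 × 10^-12/4)^(1/3) = 1.0 × 10^-4 M

s ≈ 1.0 × 10^-4 M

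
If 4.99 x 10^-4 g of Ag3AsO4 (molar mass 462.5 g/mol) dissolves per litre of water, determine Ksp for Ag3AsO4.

Molar solubility s = (4.99 × 10^-4 g/L) / (462.5 g/mol) = 1.079 × 10^-6 M.
Ag3AsO4(s) ⇌ 3 Ag^+ + AsO4^3-
Let s = molar solubility. Then [Ag^+] = 3s and [AsO4^3-] = s.
Ksp = [Ag^+]^3[AsO4^3-]
Substituting: Ksp = (3s)^3s = 27s^4
With s = 1.079 x 10^-6: Ksp = 3.66 × 10^-23

Ksp ≈ 3.66 × 10^-23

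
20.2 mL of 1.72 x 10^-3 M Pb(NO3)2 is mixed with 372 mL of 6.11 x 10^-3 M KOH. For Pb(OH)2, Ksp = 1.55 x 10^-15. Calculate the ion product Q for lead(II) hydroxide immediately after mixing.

Total volume = 20.2 + 372 = 392.2 mL.
[Pb^2+] = 1.72 × 10^-3 × (20.2/392.2) = 8.859 × 10^-5 M
[OH^-] = 6.11 × 10^-3 × (372/392.2) = 5.795 x 10^-3 M
Pb(OH)2(s) ⇌ Pb^2+ + 2 OH^-, so Q = [Pb^2+][OH^-]^2
Q = (8.859 × 10^-5)(5.795 × 10^-3)^2 = 2.98 × 10^-9
Q > Ksp, so Pb(OH)2 will precipitate.

Q ≈ 2.98 x 10^-9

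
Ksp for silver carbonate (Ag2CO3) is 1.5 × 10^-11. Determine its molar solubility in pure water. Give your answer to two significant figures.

Ag2CO3(s) <=> 2 Ag^+(aq) + CO3^2-(aq)
Ksp = [Ag^+]^2[CO3^2-]
With molar solubility s: [Ag^+] = 2s, [CO3^2-] = s.
Substituting: Ksp = (2s)^2s = 4s^3
s = (1.5 × 10^-11 / 4)^(1/3) = 1.6 × 10^-4 M

1.6 × 10^-4 M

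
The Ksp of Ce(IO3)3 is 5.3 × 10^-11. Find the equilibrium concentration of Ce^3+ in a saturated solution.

[Ce^3+] = 1.2 × 10^-3 M

Ce(IO3)3(s) ⇌ Ce^3+(aq) + 3 IO3^-(aq)
Ksp = [Ce^3+][IO3^-]^3
Let s = molar solubility. Then [Ce^3+] = s and [IO3^-] = 3s.
Substituting: Ksp = s(3s)^3 = 27s^4
s = (5.3 × 10^-11 / 27)^(1/4) = 1.18 × 10^-3 M
[Ce^3+] = s = 1.2 x 10^-3 M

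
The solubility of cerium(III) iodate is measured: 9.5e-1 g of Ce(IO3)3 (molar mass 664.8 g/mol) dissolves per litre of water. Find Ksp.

Ksp ≈ 1.1 x 10^-10

Molar solubility s = (9.5 x 10^-1 g/L) / (664.8 g/mol) = 1.43 × 10^-3 M.
Ce(IO3)3(s) <=> Ce^3+(aq) + 3 IO3^-(aq)
For each mole of Ce(IO3)3 that dissolves: [Ce^3+] = s, [IO3^-] = 3s.
Ksp = [Ce^3+][IO3^-]^3
So Ksp = s × (3s)^3 = 27s^4
Ksp = 27 × (1.43 × 10^-3)^4 = 1.1 × 10^-10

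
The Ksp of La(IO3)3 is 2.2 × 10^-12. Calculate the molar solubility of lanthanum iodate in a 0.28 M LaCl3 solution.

La(IO3)3(s) <=> La^3+(aq) + 3 IO3^-(aq)
Ksp = [La^3+][IO3^-]^3
Let s be the molar solubility in this solution. [La^3+] = 0.28 + s ≈ 0.28, [IO3^-] = 3s (common-ion effect: La^3+ is already 0.28 M).
Ksp ≈ 0.28 × (3s)^3
s = 6.6 × 10^-5 M
Check: s = 6.6 × 10^-5 ≪ 0.28, so the approximation is valid.

6.6e-5 M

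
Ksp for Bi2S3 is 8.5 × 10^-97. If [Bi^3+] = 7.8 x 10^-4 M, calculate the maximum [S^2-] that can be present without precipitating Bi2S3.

Bi2S3(s) <=> 2 Bi^3+(aq) + 3 S^2-(aq)
Ksp = [Bi^3+]^2[S^2-]^3
Precipitation begins when Q = Ksp. With [Bi^3+] = 7.8 x 10^-4 M:
8.5 × 10^-97 = (7.8 x 10^-4)^2 × [S^2-]^3
[S^2-] = (8.5 × 10^-97 / 6.08 × 10^-7)^(1/3) = 1.1 x 10^-30 M

1.1 x 10^-30 M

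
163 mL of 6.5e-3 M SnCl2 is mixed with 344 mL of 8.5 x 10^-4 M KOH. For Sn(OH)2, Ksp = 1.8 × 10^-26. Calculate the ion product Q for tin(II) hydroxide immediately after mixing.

Q ≈ 7.0 × 10^-10

Total volume = 163 + 344 = 507 mL.
[Sn^2+] = 6.5 × 10^-3 × (163/507) = 2.09 x 10^-3 M
[OH^-] = 8.5 × 10^-4 × (344/507) = 5.77 x 10^-4 M
Sn(OH)2(s) <=> Sn^2+ + 2 OH^-, so Q = [Sn^2+][OH^-]^2
Q = (2.09 x 10^-3)(5.77 x 10^-4)^2 = 7.0 × 10^-10
Q > Ksp, so Sn(OH)2 will precipitate.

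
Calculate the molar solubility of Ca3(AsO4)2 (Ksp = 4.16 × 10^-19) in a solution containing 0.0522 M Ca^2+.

2.70e-8 M

Ca3(AsO4)2(s) ⇌ 3 Ca^2+ + 2 AsO4^3-
Ksp = [Ca^2+]^3[AsO4^3-]^2
If s mol/L dissolves here, [Ca^2+] = 0.0522 + 3s ≈ 0.0522, [AsO4^3-] = 2s (Ksp is small, so little additional dissolves).
Ksp ≈ (0.0522)^3 × (2s)^2
s = 2.70 × 10^-8 M
Check: 3s = 8.1 x 10^-8 ≪ 0.0522, so the approximation is valid.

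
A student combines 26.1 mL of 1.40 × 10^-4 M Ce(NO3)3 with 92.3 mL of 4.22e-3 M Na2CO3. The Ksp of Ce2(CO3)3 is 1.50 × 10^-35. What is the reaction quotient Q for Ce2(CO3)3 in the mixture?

Total volume = 26.1 + 92.3 = 118.4 mL.
[Ce^3+] = 1.40 x 10^-4 × (26.1/118.4) = 3.086 x 10^-5 M
[CO3^2-] = 4.22 × 10^-3 × (92.3/118.4) = 3.290 × 10^-3 M
Ce2(CO3)3(s) <=> 2 Ce^3+ + 3 CO3^2-, so Q = [Ce^3+]^2[CO3^2-]^3
Q = (3.086 x 10^-5)^2(3.290 x 10^-3)^3 = 3.39 × 10^-17
Q > Ksp, so Ce2(CO3)3 will precipitate.

3.39 × 10^-17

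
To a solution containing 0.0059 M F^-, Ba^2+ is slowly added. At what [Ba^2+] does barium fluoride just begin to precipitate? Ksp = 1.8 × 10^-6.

BaF2(s) <=> Ba^2+(aq) + 2 F^-(aq)
Ksp = [Ba^2+][F^-]^2
Precipitation begins when Q = Ksp. With [F^-] = 0.0059 M:
1.8 × 10^-6 = (0.0059)^2 × [Ba^2+]
[Ba^2+] = (1.8 × 10^-6 / 3.48 × 10^-5) = 5.2 × 10^-2 M

5.2 × 10^-2 M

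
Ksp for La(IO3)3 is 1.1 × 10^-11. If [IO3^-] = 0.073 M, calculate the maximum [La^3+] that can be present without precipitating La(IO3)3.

[La^3+] = 2.8 × 10^-8 M

La(IO3)3(s) ⇌ La^3+(aq) + 3 IO3^-(aq)
Ksp = [La^3+][IO3^-]^3
Precipitation begins when Q = Ksp. With [IO3^-] = 0.073 M:
1.1 × 10^-11 = (0.073)^3 × [La^3+]
[La^3+] = (1.1 × 10^-11 / 3.89 × 10^-4) = 2.8 × 10^-8 M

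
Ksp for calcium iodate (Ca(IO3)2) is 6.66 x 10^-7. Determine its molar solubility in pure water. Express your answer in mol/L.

5.50e-3 M

Ca(IO3)2(s) ⇌ Ca^2+(aq) + 2 IO3^-(aq)
Ksp = [Ca^2+][IO3^-]^2
With molar solubility s: [Ca^2+] = s, [IO3^-] = 2s.
Substituting: Ksp = s(2s)^2 = 4s^3
s = (6.66 x 10^-7 / 4)^(1/3) = 5.50 × 10^-3 M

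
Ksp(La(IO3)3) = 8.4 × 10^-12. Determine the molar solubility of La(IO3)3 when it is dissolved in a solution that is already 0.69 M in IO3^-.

La(IO3)3(s) <=> La^3+ + 3 IO3^-
Ksp = [La^3+][IO3^-]^3
Let s be the molar solubility in this solution. [La^3+] = s, [IO3^-] = 0.69 + 3s ≈ 0.69 (common-ion effect: IO3^- is already 0.69 M).
Ksp ≈ s × (0.69)^3
s = 2.6 x 10^-11 M
Check: 3s = 7.7 x 10^-11 ≪ 0.69, so the approximation is valid.

2.6 × 10^-11 M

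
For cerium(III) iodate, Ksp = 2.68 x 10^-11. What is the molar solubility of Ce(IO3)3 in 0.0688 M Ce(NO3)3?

Ce(IO3)3(s) ⇌ Ce^3+ + 3 IO3^-
Ksp = [Ce^3+][IO3^-]^3
Let s be the molar solubility in this solution. [Ce^3+] = 0.0688 + s ≈ 0.0688, [IO3^-] = 3s (since Ce^3+ from Ce(NO3)3 dominates).
Ksp ≈ 0.0688 × (3s)^3
s = 2.43 x 10^-4 M
Check: s = 2.4 × 10^-4 ≪ 0.0688, so the approximation is valid.

s ≈ 2.43e-4 M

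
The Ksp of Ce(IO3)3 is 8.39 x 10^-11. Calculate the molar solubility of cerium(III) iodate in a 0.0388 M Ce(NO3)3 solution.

Ce(IO3)3(s) ⇌ Ce^3+(aq) + 3 IO3^-(aq)
Ksp = [Ce^3+][IO3^-]^3
If s mol/L dissolves here, [Ce^3+] = 0.0388 + s ≈ 0.0388, [IO3^-] = 3s (since Ce^3+ from Ce(NO3)3 dominates).
Ksp ≈ 0.0388 × (3s)^3
s = 4.31 x 10^-4 M
Check: s = 4.3 × 10^-4 ≪ 0.0388, so the approximation is valid.

s ≈ 4.31 x 10^-4 M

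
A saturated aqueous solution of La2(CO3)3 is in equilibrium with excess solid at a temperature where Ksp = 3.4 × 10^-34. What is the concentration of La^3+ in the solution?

La2(CO3)3(s) ⇌ 2 La^3+ + 3 CO3^2-
Ksp = [La^3+]^2[CO3^2-]^3
For each mole of La2(CO3)3 that dissolves: [La^3+] = 2s, [CO3^2-] = 3s.
Ksp = (2s)^2(3s)^3 = 108s^5
s = (3.4 × 10^-34 / 108)^(1/5) = 7.94 × 10^-8 M
[La^3+] = 2s = 1.6 × 10^-7 M

[La^3+] = 1.6 × 10^-7 M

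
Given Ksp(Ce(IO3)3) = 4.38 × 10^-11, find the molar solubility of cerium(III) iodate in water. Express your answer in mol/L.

Ce(IO3)3(s) ⇌ Ce^3+ + 3 IO3^-
Ksp = [Ce^3+][IO3^-]^3
Let s = molar solubility. Then [Ce^3+] = s and [IO3^-] = 3s.
Substituting: Ksp = s(3s)^3 = 27s^4
s = (4.38 × 10^-11 / 27)^(1/4) = 1.13 x 10^-3 M

s = 1.13 × 10^-3 M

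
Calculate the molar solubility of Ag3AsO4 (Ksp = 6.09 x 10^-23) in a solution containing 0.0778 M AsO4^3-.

Ag3AsO4(s) ⇌ 3 Ag^+ + AsO4^3-
Ksp = [Ag^+]^3[AsO4^3-]
Let s = moles of Ag3AsO4 that dissolve per litre. [Ag^+] = 3s, [AsO4^3-] = 0.0778 + s ≈ 0.0778 (since the AsO4^3- already present dominates).
Ksp ≈ (3s)^3 × 0.0778
s = 3.07 × 10^-8 M
Check: s = 3.1 × 10^-8 ≪ 0.0778, so the approximation is valid.

s = 3.07 x 10^-8 M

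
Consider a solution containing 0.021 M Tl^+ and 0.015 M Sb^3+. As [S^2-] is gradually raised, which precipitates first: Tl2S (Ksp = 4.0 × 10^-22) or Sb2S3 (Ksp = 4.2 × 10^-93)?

Sb2S3

Each salt begins to precipitate when Q = Ksp, i.e. when [S^2-] reaches its threshold.
For Tl2S: 4.0 × 10^-22 = (0.021)^2 × [S^2-]  ⇒  [S^2-] = 9.1 × 10^-19 M.
For Sb2S3: 4.2 × 10^-93 = (0.015)^2 × [S^2-]^3  ⇒  [S^2-] = 2.7 x 10^-30 M.
The salt with the lower threshold [S^2-] precipitates first: Sb2S3.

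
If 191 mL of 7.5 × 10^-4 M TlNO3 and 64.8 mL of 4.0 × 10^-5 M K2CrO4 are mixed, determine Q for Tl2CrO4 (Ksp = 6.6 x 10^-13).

Total volume = 191 + 64.8 = 255.8 mL.
[Tl^+] = 7.5 × 10^-4 × (191/255.8) = 5.60 x 10^-4 M
[CrO4^2-] = 4.0 × 10^-5 × (64.8/255.8) = 1.01 × 10^-5 M
Tl2CrO4(s) ⇌ 2 Tl^+ + CrO4^2-, so Q = [Tl^+]^2[CrO4^2-]
Q = (5.60 × 10^-4)^2(1.01 × 10^-5) = 3.2 × 10^-12
Q > Ksp, so Tl2CrO4 will precipitate.

3.2e-12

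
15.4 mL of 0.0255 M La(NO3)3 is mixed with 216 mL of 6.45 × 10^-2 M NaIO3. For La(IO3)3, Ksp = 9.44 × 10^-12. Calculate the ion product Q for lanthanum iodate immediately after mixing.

3.70 × 10^-7

Total volume = 15.4 + 216 = 231.4 mL.
[La^3+] = 2.55 x 10^-2 × (15.4/231.4) = 1.697 × 10^-3 M
[IO3^-] = 6.45 x 10^-2 × (216/231.4) = 6.021 × 10^-2 M
La(IO3)3(s) ⇌ La^3+(aq) + 3 IO3^-(aq), so Q = [La^3+][IO3^-]^3
Q = (1.697 × 10^-3)(6.021 × 10^-2)^3 = 3.70 × 10^-7
Q > Ksp, so La(IO3)3 will precipitate.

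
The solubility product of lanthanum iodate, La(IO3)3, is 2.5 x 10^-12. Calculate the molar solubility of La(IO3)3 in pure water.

La(IO3)3(s) <=> La^3+(aq) + 3 IO3^-(aq)
Ksp = [La^3+][IO3^-]^3
With molar solubility s: [La^3+] = s, [IO3^-] = 3s.
So Ksp = s × (3s)^3 = 27s^4
s^4 = 2.5 x 10^-12 / 27, so s = 5.5 × 10^-4 M

s = 5.5 × 10^-4 M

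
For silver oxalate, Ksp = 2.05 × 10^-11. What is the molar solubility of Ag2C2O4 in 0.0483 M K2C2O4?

s = 1.03e-5 M

Ag2C2O4(s) <=> 2 Ag^+(aq) + C2O4^2-(aq)
Ksp = [Ag^+]^2[C2O4^2-]
Let s = moles of Ag2C2O4 that dissolve per litre. [Ag^+] = 2s, [C2O4^2-] = 0.0483 + s ≈ 0.0483 (common-ion effect: C2O4^2- is already 0.0483 M).
Ksp ≈ (2s)^2 × 0.0483
s = 1.03 x 10^-5 M
Check: s = 1.0 x 10^-5 ≪ 0.0483, so the approximation is valid.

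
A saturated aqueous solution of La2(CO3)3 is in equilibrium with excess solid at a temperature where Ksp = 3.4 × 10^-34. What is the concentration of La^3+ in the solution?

[La^3+] = 1.6e-7 M

La2(CO3)3(s) ⇌ 2 La^3+ + 3 CO3^2-
Ksp = [La^3+]^2[CO3^2-]^3
Let s = molar solubility. Then [La^3+] = 2s and [CO3^2-] = 3s.
Ksp = (2s)^2(3s)^3 = 108s^5
Solving, s = (3.4 × 10^-34/108)^(1/5) = 7.94 x 10^-8 M
[La^3+] = 2s = 1.6 × 10^-7 M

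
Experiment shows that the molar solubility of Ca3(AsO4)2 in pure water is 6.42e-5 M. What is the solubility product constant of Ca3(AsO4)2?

Ca3(AsO4)2(s) ⇌ 3 Ca^2+(aq) + 2 AsO4^3-(aq)
Let s = molar solubility. Then [Ca^2+] = 3s and [AsO4^3-] = 2s.
Ksp = [Ca^2+]^3[AsO4^3-]^2
So Ksp = (3s)^3 × (2s)^2 = 108s^5
With s = 6.42 × 10^-5: Ksp = 1.18 × 10^-19

Ksp ≈ 1.18e-19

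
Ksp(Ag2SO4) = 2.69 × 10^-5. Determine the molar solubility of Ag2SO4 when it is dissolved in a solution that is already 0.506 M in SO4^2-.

Ag2SO4(s) <=> 2 Ag^+(aq) + SO4^2-(aq)
Ksp = [Ag^+]^2[SO4^2-]
Let s be the molar solubility in this solution. [Ag^+] = 2s, [SO4^2-] = 0.506 + s ≈ 0.506 (Ksp is small, so little additional dissolves).
Ksp ≈ (2s)^2 × 0.506
s = 3.65 x 10^-3 M
Check: s = 3.6 x 10^-3 ≪ 0.506, so the approximation is valid.

3.65 × 10^-3 M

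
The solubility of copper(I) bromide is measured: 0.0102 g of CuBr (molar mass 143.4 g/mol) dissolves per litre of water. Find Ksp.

Molar solubility s = (1.02 × 10^-2 g/L) / (143.4 g/mol) = 7.113 × 10^-5 M.
CuBr(s) ⇌ Cu^+(aq) + Br^-(aq)
If s mol/L of CuBr dissolves, [Cu^+] = s and [Br^-] = s.
Ksp = [Cu^+][Br^-]
Ksp = (s)(s) = s^2
With s = 7.113 × 10^-5: Ksp = 5.06 x 10^-9

5.06e-9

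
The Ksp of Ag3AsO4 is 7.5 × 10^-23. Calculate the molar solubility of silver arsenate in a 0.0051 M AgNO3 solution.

s = 5.7 × 10^-16 M

Ag3AsO4(s) ⇌ 3 Ag^+(aq) + AsO4^3-(aq)
Ksp = [Ag^+]^3[AsO4^3-]
Let s be the molar solubility in this solution. [Ag^+] = 0.0051 + 3s ≈ 0.0051, [AsO4^3-] = s (common-ion effect: Ag^+ is already 0.0051 M).
Ksp ≈ (0.0051)^3 × s
s = 5.7 × 10^-16 M
Check: 3s = 1.7 × 10^-15 ≪ 0.0051, so the approximation is valid.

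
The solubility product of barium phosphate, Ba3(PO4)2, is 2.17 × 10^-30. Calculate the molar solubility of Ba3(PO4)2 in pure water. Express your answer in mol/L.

4.58 x 10^-7 M

Ba3(PO4)2(s) ⇌ 3 Ba^2+(aq) + 2 PO4^3-(aq)
Ksp = [Ba^2+]^3[PO4^3-]^2
Let s = molar solubility. Then [Ba^2+] = 3s and [PO4^3-] = 2s.
Ksp = (3s)^3(2s)^2 = 108s^5
s^5 = 2.17 × 10^-30 / 108, so s = 4.58 × 10^-7 M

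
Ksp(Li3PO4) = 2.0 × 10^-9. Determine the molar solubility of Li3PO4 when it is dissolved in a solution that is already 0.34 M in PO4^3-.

6.0e-4 M

Li3PO4(s) <=> 3 Li^+(aq) + PO4^3-(aq)
Ksp = [Li^+]^3[PO4^3-]
Let s be the molar solubility in this solution. [Li^+] = 3s, [PO4^3-] = 0.34 + s ≈ 0.34 (Ksp is small, so little additional dissolves).
Ksp ≈ (3s)^3 × 0.34
s = 6.0 × 10^-4 M
Check: s = 6.0 × 10^-4 ≪ 0.34, so the approximation is valid.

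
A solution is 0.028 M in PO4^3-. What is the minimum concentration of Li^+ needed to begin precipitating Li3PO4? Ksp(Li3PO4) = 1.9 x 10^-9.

4.1 × 10^-3 M

Li3PO4(s) ⇌ 3 Li^+ + PO4^3-
Ksp = [Li^+]^3[PO4^3-]
Precipitation begins when Q = Ksp. With [PO4^3-] = 0.028 M:
1.9 x 10^-9 = (0.028) × [Li^+]^3
[Li^+] = (1.9 x 10^-9 / 2.8 x 10^-2)^(1/3) = 4.1 x 10^-3 M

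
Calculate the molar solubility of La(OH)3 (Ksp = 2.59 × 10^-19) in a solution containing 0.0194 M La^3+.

La(OH)3(s) ⇌ La^3+ + 3 OH^-
Ksp = [La^3+][OH^-]^3
Let s be the molar solubility in this solution. [La^3+] = 0.0194 + s ≈ 0.0194, [OH^-] = 3s (since the La^3+ already present dominates).
Ksp ≈ 0.0194 × (3s)^3
s = 7.91 × 10^-7 M
Check: s = 7.9 × 10^-7 ≪ 0.0194, so the approximation is valid.

s ≈ 7.91 x 10^-7 M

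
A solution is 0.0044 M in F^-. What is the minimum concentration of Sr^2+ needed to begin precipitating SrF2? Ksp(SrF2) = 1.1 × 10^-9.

[Sr^2+] ≈ 5.7 × 10^-5 M

SrF2(s) ⇌ Sr^2+ + 2 F^-
Ksp = [Sr^2+][F^-]^2
Precipitation begins when Q = Ksp. With [F^-] = 0.0044 M:
1.1 × 10^-9 = (0.0044)^2 × [Sr^2+]
[Sr^2+] = (1.1 × 10^-9 / 1.94 × 10^-5) = 5.7 × 10^-5 M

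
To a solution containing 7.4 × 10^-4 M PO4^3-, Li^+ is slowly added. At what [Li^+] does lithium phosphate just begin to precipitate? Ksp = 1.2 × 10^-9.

[Li^+] ≈ 1.2 × 10^-2 M

Li3PO4(s) ⇌ 3 Li^+(aq) + PO4^3-(aq)
Ksp = [Li^+]^3[PO4^3-]
Precipitation begins when Q = Ksp. With [PO4^3-] = 7.4 × 10^-4 M:
1.2 × 10^-9 = (7.4 × 10^-4) × [Li^+]^3
[Li^+] = (1.2 × 10^-9 / 7.4 × 10^-4)^(1/3) = 1.2 × 10^-2 M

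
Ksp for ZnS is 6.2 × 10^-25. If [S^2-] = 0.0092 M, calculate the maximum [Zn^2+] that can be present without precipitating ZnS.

[Zn^2+] ≈ 6.7e-23 M

ZnS(s) ⇌ Zn^2+ + S^2-
Ksp = [Zn^2+][S^2-]
Precipitation begins when Q = Ksp. With [S^2-] = 0.0092 M:
6.2 × 10^-25 = (0.0092) × [Zn^2+]
[Zn^2+] = (6.2 × 10^-25 / 9.2 × 10^-3) = 6.7 x 10^-23 M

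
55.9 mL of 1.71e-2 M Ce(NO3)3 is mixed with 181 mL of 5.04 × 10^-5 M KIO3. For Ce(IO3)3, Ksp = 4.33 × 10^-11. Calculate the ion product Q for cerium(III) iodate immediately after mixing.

2.30 x 10^-16

Total volume = 55.9 + 181 = 236.9 mL.
[Ce^3+] = 1.71 x 10^-2 × (55.9/236.9) = 4.035 × 10^-3 M
[IO3^-] = 5.04 x 10^-5 × (181/236.9) = 3.851 × 10^-5 M
Ce(IO3)3(s) ⇌ Ce^3+ + 3 IO3^-, so Q = [Ce^3+][IO3^-]^3
Q = (4.035 × 10^-3)(3.851 × 10^-5)^3 = 2.30 × 10^-16
Q < Ksp, so no precipitate of Ce(IO3)3 forms.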